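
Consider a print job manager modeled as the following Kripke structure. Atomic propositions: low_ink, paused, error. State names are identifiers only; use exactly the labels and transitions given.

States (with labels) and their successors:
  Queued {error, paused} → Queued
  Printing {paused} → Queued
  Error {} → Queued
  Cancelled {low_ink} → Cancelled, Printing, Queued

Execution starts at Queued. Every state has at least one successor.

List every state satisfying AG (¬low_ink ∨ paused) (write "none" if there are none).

States satisfying ¬low_ink ∨ paused: {Queued, Printing, Error}.
States satisfying AG (¬low_ink ∨ paused): {Queued, Printing, Error}.

{Queued, Printing, Error}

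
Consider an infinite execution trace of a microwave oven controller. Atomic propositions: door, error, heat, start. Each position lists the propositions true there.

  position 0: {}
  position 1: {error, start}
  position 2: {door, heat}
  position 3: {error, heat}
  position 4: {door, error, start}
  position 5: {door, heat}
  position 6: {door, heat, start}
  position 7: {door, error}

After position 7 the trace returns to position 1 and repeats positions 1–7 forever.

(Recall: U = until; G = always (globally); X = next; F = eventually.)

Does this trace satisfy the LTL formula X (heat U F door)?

The position after 0 is 1; heat U F door is true there.

Holds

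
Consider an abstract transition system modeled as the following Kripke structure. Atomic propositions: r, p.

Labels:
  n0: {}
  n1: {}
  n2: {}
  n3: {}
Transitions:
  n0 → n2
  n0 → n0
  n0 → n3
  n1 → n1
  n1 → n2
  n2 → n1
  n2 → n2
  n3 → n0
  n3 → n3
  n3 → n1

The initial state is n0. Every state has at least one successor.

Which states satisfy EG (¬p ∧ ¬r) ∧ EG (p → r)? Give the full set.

{n0, n1, n2, n3}

States satisfying ¬p ∧ ¬r: {n0, n1, n2, n3}.
States satisfying EG (¬p ∧ ¬r): {n0, n1, n2, n3}.
States satisfying p → r: {n0, n1, n2, n3}.
States satisfying EG (p → r): {n0, n1, n2, n3}.
States satisfying EG (¬p ∧ ¬r) ∧ EG (p → r): {n0, n1, n2, n3}.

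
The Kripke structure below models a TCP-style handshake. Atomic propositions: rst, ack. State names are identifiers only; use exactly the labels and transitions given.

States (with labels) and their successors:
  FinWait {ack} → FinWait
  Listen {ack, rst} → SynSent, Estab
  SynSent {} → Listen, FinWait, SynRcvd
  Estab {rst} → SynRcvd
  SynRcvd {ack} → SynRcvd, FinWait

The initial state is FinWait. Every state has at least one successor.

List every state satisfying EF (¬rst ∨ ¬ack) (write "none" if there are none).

States satisfying ¬rst ∨ ¬ack: {FinWait, SynSent, Estab, SynRcvd}.
States satisfying EF (¬rst ∨ ¬ack): {FinWait, Listen, SynSent, Estab, SynRcvd}.

{FinWait, Listen, SynSent, Estab, SynRcvd}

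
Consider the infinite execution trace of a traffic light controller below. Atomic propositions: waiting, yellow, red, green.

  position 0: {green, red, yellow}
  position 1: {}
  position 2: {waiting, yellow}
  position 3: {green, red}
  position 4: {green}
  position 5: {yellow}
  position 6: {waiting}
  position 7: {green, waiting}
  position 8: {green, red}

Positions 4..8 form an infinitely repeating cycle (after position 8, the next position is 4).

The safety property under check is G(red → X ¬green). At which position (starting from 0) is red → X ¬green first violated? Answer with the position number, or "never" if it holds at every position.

3

Check red → X ¬green at each position in order: 0 ✓, 1 ✓, 2 ✓.
At position 3 the labels are {green, red} and the next position 4 has {green}, so red → X ¬green is false there. This is the first violation.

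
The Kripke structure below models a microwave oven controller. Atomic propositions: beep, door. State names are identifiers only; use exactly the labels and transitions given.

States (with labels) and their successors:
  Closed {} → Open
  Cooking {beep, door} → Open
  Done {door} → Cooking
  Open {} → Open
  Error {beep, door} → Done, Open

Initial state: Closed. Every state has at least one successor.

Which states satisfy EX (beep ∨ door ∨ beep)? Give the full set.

{Done, Error}

States satisfying beep ∨ door ∨ beep: {Cooking, Done, Error}.
States satisfying EX (beep ∨ door ∨ beep): {Done, Error}.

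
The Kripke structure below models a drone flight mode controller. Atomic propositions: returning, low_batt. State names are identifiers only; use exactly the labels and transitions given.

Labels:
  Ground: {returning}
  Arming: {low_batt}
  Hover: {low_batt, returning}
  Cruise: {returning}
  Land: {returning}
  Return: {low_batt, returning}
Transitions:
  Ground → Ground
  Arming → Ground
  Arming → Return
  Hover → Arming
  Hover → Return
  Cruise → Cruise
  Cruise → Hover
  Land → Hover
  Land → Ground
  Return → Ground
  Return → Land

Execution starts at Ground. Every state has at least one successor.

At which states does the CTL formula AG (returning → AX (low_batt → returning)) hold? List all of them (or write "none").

{Ground}

States satisfying returning → AX (low_batt → returning): {Ground, Arming, Cruise, Land, Return}.
States satisfying AG (returning → AX (low_batt → returning)): {Ground}.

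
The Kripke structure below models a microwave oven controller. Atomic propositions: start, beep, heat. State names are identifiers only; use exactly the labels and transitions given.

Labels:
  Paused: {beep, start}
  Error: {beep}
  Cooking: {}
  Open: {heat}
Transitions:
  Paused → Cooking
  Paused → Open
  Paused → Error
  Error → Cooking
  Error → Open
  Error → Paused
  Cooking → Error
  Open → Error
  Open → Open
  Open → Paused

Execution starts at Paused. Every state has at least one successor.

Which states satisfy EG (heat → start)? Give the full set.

States satisfying heat → start: {Paused, Error, Cooking}.
States satisfying EG (heat → start): {Paused, Error, Cooking}.

{Paused, Error, Cooking}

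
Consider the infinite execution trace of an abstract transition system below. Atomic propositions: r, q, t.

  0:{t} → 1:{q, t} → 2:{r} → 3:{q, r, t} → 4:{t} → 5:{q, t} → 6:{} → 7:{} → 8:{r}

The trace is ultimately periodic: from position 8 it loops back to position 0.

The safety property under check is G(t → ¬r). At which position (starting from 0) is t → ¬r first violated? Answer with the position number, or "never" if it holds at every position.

Check t → ¬r at each position in order: 0 ✓, 1 ✓, 2 ✓.
At position 3 the labels are {q, r, t}, so t → ¬r is false there. This is the first violation.

3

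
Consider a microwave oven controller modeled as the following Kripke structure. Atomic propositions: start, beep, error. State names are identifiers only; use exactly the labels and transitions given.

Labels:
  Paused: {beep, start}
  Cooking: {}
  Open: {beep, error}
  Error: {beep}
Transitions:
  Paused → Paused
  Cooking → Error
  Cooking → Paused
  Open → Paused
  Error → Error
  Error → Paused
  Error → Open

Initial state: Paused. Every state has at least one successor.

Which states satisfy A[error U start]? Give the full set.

States satisfying error: {Open}.
States satisfying start: {Paused}.
States satisfying A[error U start]: {Paused, Open}.

{Paused, Open}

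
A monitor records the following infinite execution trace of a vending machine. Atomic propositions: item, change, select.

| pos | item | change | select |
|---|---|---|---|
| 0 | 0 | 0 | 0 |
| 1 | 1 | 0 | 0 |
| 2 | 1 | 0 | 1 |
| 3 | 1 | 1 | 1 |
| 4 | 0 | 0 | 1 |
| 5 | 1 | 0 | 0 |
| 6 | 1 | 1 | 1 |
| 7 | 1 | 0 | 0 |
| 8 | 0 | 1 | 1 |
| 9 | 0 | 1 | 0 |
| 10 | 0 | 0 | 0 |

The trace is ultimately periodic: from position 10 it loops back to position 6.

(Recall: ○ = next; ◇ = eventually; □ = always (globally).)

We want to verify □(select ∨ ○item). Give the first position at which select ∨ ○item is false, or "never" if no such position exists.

Check select ∨ ○item at each position in order: 0 ✓, 1 ✓, 2 ✓, 3 ✓, 4 ✓, 5 ✓, 6 ✓.
At position 7 the labels are {item} and the next position 8 has {change, select}, so select ∨ ○item is false there. This is the first violation.

7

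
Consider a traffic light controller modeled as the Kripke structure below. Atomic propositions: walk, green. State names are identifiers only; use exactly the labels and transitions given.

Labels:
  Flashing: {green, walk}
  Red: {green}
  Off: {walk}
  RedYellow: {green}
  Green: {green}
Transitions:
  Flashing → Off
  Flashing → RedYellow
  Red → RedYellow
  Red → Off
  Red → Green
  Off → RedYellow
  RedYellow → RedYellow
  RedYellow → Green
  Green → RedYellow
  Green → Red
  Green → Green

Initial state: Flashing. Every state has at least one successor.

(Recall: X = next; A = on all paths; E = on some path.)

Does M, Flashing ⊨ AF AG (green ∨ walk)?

Holds

States satisfying AG (green ∨ walk): {Flashing, Red, Off, RedYellow, Green}.
States satisfying AF AG (green ∨ walk): {Flashing, Red, Off, RedYellow, Green}.
Flashing ∈ Sat(AF AG (green ∨ walk)).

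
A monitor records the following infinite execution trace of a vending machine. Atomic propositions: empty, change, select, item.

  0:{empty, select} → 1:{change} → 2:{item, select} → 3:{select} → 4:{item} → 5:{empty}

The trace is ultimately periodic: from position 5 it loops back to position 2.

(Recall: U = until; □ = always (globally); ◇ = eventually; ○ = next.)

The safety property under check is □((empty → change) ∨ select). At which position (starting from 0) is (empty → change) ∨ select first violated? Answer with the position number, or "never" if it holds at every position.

5

Check (empty → change) ∨ select at each position in order: 0 ✓, 1 ✓, 2 ✓, 3 ✓, 4 ✓.
At position 5 the labels are {empty}, so (empty → change) ∨ select is false there. This is the first violation.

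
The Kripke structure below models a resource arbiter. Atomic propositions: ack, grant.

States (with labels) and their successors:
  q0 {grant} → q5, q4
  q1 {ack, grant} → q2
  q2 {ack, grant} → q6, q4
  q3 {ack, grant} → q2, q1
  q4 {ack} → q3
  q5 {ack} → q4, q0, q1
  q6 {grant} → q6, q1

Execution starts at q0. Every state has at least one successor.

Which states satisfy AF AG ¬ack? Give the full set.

none

States satisfying AG ¬ack: ∅.
States satisfying AF AG ¬ack: ∅.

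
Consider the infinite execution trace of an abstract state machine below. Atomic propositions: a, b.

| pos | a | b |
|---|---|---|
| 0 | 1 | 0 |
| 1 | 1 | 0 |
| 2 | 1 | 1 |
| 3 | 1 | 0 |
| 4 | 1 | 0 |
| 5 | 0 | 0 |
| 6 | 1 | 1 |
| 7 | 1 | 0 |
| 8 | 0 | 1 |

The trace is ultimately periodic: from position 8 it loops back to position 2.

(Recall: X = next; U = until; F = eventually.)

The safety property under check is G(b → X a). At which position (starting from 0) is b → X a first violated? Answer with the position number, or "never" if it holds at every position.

never

b → X a holds at every position 0..8, and those are all the positions the trace ever visits, so the invariant G(b → X a) is never violated.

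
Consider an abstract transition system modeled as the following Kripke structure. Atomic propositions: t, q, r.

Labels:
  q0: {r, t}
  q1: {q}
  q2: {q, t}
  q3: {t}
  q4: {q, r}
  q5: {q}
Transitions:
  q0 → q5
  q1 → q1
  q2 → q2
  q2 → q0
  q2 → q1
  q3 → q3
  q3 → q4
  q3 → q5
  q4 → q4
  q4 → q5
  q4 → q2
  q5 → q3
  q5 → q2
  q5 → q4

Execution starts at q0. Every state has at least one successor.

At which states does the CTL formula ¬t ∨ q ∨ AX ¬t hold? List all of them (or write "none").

States satisfying ¬t: {q1, q4, q5}.
States satisfying ¬t ∨ q: {q1, q2, q4, q5}.
States satisfying AX ¬t: {q0, q1}.
States satisfying ¬t ∨ q ∨ AX ¬t: {q0, q1, q2, q4, q5}.

{q0, q1, q2, q4, q5}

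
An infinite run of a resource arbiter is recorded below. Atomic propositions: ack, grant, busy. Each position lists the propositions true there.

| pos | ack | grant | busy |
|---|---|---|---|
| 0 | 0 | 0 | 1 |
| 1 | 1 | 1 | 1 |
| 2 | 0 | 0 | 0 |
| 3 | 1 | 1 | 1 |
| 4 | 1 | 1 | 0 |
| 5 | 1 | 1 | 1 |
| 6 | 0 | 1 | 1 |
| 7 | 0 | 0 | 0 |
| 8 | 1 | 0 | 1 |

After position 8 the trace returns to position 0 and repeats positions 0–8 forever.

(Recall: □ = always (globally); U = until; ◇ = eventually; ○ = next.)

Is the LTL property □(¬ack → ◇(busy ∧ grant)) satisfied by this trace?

¬ack → ◇(busy ∧ grant) holds at every position 0..8, and those are all positions ever visited, so □(¬ack → ◇(busy ∧ grant)) holds.
Positions where ¬ack holds: 0, 2, 6, 7.
Check ◇(busy ∧ grant) at each: 0→ok, 2→ok, 6→ok, 7→ok.

Yes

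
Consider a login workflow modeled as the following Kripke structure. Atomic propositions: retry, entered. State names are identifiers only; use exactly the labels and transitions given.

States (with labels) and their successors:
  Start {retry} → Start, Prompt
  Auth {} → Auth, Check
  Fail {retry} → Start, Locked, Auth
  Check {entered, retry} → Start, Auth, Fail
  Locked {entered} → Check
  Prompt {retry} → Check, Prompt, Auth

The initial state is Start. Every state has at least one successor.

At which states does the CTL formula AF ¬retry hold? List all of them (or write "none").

States satisfying ¬retry: {Auth, Locked}.
States satisfying AF ¬retry: {Auth, Locked}.

{Auth, Locked}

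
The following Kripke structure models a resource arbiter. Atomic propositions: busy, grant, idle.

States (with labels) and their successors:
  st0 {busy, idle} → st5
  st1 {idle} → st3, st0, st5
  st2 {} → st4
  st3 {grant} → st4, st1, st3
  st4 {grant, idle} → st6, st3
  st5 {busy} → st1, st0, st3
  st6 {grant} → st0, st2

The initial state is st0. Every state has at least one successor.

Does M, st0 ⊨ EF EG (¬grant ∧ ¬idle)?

States satisfying EG (¬grant ∧ ¬idle): ∅.
States satisfying EF EG (¬grant ∧ ¬idle): ∅.
No suitable path/successor from st0 witnesses the formula.
st0 ∉ Sat(EF EG (¬grant ∧ ¬idle)).

Violated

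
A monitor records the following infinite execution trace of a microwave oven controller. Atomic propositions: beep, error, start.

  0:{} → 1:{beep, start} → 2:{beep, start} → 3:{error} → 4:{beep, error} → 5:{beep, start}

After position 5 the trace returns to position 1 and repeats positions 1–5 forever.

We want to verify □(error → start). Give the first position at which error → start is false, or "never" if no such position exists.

Check error → start at each position in order: 0 ✓, 1 ✓, 2 ✓.
At position 3 the labels are {error}, so error → start is false there. This is the first violation.

3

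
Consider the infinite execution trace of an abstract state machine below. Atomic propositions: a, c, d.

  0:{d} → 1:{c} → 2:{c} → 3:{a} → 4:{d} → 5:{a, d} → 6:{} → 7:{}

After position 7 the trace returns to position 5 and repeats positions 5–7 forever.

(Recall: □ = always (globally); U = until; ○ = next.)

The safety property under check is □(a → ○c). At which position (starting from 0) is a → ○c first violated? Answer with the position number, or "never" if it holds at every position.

Check a → ○c at each position in order: 0 ✓, 1 ✓, 2 ✓.
At position 3 the labels are {a} and the next position 4 has {d}, so a → ○c is false there. This is the first violation.

3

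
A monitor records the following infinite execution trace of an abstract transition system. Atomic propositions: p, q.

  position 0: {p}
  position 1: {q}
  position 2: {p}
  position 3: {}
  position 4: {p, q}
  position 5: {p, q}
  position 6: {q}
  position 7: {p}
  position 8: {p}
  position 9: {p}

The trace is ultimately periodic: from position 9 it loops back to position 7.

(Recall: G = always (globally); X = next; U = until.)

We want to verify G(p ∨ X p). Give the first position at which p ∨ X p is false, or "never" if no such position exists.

never

p ∨ X p holds at every position 0..9, and those are all the positions the trace ever visits, so the invariant G(p ∨ X p) is never violated.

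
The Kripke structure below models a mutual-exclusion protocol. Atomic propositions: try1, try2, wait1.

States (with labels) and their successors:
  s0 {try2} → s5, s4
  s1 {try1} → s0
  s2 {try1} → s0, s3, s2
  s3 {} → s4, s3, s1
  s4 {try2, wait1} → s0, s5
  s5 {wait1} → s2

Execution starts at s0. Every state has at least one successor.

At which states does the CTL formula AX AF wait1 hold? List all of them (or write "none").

{s0, s1, s4}

States satisfying AF wait1: {s0, s1, s4, s5}.
States satisfying AX AF wait1: {s0, s1, s4}.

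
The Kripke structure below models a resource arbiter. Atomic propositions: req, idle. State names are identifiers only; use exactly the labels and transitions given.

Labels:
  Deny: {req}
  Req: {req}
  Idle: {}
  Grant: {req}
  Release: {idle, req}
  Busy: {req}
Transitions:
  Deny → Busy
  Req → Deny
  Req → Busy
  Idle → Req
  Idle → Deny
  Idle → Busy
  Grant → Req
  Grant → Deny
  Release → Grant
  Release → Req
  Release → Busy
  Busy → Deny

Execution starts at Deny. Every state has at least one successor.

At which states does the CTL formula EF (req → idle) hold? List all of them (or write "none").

States satisfying req → idle: {Idle, Release}.
States satisfying EF (req → idle): {Idle, Release}.

{Idle, Release}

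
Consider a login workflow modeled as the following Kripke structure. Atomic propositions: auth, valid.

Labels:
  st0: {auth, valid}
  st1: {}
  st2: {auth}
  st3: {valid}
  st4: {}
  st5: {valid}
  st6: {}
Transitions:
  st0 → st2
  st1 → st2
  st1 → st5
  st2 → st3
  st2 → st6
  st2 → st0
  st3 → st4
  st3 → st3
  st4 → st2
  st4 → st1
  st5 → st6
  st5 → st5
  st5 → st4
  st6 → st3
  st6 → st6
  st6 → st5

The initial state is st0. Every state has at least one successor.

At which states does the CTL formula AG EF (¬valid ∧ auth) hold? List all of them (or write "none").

{st0, st1, st2, st3, st4, st5, st6}

States satisfying EF (¬valid ∧ auth): {st0, st1, st2, st3, st4, st5, st6}.
States satisfying AG EF (¬valid ∧ auth): {st0, st1, st2, st3, st4, st5, st6}.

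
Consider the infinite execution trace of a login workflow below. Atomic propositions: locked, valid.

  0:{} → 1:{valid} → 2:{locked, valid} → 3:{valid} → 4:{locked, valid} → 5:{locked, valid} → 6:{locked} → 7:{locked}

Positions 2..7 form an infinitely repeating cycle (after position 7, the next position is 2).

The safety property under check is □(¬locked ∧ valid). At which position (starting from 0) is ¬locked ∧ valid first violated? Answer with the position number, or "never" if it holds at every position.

At position 0 the labels are {}, so ¬locked ∧ valid is false there. This is the first violation.

0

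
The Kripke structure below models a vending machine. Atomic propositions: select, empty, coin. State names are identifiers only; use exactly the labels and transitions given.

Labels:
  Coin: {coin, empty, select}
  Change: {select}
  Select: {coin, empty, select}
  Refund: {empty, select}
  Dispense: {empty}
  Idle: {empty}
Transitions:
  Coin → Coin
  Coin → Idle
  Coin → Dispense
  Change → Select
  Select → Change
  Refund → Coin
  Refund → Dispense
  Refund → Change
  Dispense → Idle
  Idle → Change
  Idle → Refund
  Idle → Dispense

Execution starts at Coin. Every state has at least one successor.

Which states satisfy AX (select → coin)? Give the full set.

States satisfying select → coin: {Coin, Select, Dispense, Idle}.
States satisfying AX (select → coin): {Coin, Change, Dispense}.

{Coin, Change, Dispense}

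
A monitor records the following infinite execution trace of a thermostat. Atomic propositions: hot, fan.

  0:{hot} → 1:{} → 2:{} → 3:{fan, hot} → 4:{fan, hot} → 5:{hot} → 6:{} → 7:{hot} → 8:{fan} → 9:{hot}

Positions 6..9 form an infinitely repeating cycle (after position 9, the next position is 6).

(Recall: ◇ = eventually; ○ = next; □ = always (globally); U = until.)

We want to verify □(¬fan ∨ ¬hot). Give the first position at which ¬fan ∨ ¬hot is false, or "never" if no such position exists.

Check ¬fan ∨ ¬hot at each position in order: 0 ✓, 1 ✓, 2 ✓.
At position 3 the labels are {fan, hot}, so ¬fan ∨ ¬hot is false there. This is the first violation.

3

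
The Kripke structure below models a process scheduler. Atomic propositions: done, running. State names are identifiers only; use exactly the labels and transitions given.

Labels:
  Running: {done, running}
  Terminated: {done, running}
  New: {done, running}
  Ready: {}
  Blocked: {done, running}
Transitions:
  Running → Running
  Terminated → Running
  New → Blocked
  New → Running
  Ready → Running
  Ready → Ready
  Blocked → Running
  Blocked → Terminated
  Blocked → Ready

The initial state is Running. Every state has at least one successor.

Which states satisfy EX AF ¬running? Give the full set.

{Ready, Blocked}

States satisfying AF ¬running: {Ready}.
States satisfying EX AF ¬running: {Ready, Blocked}.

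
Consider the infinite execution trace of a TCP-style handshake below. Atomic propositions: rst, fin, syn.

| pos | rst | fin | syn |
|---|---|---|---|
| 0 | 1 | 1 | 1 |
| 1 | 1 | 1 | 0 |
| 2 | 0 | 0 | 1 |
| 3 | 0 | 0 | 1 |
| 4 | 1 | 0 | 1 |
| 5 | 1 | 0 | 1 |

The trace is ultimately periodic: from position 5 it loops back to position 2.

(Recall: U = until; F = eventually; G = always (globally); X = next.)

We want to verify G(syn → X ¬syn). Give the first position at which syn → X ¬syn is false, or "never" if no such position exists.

2

Check syn → X ¬syn at each position in order: 0 ✓, 1 ✓.
At position 2 the labels are {syn} and the next position 3 has {syn}, so syn → X ¬syn is false there. This is the first violation.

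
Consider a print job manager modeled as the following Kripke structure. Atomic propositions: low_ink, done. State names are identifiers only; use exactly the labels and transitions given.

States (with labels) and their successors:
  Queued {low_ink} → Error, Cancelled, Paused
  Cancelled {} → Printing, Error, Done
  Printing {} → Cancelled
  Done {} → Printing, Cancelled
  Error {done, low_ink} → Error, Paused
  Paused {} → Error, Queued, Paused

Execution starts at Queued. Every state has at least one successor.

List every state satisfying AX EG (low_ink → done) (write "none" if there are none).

{Queued, Cancelled, Printing, Done, Error}

States satisfying EG (low_ink → done): {Cancelled, Printing, Done, Error, Paused}.
States satisfying AX EG (low_ink → done): {Queued, Cancelled, Printing, Done, Error}.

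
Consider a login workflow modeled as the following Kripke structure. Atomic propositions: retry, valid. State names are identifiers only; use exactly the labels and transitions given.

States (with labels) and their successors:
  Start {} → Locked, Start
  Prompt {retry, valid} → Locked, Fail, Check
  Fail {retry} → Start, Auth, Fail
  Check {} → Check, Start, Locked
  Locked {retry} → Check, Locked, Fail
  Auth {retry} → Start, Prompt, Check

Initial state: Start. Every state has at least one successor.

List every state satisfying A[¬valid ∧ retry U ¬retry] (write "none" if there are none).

{Start, Check}

States satisfying ¬valid ∧ retry: {Fail, Locked, Auth}.
States satisfying ¬retry: {Start, Check}.
States satisfying A[¬valid ∧ retry U ¬retry]: {Start, Check}.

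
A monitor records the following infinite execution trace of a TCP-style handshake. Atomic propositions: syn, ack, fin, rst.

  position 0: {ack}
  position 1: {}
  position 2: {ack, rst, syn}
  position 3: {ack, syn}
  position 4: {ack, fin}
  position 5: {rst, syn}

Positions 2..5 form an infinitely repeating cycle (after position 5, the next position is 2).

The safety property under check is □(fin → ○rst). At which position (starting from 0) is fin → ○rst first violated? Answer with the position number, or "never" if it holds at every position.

fin → ○rst holds at every position 0..5, and those are all the positions the trace ever visits, so the invariant □(fin → ○rst) is never violated.

never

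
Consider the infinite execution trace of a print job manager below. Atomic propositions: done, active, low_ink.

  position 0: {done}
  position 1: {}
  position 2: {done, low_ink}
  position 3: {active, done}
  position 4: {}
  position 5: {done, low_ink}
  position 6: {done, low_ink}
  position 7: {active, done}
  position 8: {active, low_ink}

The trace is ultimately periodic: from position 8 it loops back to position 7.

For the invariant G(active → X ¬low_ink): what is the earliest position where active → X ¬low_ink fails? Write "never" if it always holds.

Check active → X ¬low_ink at each position in order: 0 ✓, 1 ✓, 2 ✓, 3 ✓, 4 ✓, 5 ✓, 6 ✓.
At position 7 the labels are {active, done} and the next position 8 has {active, low_ink}, so active → X ¬low_ink is false there. This is the first violation.

7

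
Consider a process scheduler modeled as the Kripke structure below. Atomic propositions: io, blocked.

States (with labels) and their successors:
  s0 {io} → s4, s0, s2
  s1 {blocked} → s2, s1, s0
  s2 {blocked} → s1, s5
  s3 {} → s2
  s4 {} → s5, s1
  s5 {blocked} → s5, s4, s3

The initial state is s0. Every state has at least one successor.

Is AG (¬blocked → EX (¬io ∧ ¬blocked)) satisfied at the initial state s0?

States satisfying ¬blocked → EX (¬io ∧ ¬blocked): {s0, s1, s2, s5}.
States satisfying AG (¬blocked → EX (¬io ∧ ¬blocked)): ∅.
s3 is reachable from s0 and violates ¬blocked → EX (¬io ∧ ¬blocked), so AG fails at s0.
s0 ∉ Sat(AG (¬blocked → EX (¬io ∧ ¬blocked))).

No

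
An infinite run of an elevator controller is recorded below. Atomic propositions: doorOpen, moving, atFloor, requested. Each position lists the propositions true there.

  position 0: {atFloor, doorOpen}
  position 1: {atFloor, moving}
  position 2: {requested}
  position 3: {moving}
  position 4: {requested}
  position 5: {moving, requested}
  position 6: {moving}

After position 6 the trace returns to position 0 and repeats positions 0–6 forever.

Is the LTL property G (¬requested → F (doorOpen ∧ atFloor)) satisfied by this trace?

Satisfied

¬requested → F (doorOpen ∧ atFloor) holds at every position 0..6, and those are all positions ever visited, so G (¬requested → F (doorOpen ∧ atFloor)) holds.
Positions where ¬requested holds: 0, 1, 3, 6.
Check F (doorOpen ∧ atFloor) at each: 0→ok, 1→ok, 3→ok, 6→ok.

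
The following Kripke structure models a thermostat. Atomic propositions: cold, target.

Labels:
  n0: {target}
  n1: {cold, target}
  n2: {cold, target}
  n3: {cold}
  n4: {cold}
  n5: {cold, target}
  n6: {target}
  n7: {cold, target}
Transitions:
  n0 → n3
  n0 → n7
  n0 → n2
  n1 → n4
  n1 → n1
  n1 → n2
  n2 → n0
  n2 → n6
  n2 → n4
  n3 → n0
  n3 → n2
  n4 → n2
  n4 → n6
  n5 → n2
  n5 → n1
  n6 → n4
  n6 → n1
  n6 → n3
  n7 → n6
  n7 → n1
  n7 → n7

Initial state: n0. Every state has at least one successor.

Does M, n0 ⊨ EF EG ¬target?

Does not hold

States satisfying EG ¬target: ∅.
States satisfying EF EG ¬target: ∅.
No suitable path/successor from n0 witnesses the formula.
n0 ∉ Sat(EF EG ¬target).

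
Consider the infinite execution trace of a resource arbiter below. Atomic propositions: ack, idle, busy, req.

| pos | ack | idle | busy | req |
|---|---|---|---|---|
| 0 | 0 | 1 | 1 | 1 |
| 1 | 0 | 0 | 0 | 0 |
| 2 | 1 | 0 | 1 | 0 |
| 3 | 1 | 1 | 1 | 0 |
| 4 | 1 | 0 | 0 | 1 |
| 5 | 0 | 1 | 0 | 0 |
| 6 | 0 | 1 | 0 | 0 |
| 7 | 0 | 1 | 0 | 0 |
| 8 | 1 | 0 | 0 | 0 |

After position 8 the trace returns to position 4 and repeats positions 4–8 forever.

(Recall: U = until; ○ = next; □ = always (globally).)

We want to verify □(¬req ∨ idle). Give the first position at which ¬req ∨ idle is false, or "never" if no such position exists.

Check ¬req ∨ idle at each position in order: 0 ✓, 1 ✓, 2 ✓, 3 ✓.
At position 4 the labels are {ack, req}, so ¬req ∨ idle is false there. This is the first violation.

4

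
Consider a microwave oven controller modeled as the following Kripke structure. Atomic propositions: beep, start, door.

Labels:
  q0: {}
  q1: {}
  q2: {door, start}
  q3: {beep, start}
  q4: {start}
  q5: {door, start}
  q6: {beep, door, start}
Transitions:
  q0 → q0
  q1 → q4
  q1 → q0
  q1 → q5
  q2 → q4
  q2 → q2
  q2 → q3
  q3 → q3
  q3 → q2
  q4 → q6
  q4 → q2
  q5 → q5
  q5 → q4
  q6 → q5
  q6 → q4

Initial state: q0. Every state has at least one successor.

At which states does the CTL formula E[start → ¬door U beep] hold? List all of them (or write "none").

States satisfying start → ¬door: {q0, q1, q3, q4}.
States satisfying beep: {q3, q6}.
States satisfying E[start → ¬door U beep]: {q1, q3, q4, q6}.

{q1, q3, q4, q6}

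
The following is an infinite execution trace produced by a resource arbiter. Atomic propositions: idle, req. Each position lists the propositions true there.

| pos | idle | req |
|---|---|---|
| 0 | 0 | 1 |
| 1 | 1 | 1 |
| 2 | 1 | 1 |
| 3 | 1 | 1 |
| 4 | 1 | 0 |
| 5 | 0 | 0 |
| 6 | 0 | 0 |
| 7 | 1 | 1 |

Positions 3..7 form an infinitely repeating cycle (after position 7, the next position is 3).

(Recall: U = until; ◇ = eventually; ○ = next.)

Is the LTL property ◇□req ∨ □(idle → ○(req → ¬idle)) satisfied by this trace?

□req is false at every position 0..7, so it never becomes true and ◇□req fails.
idle → ○(req → ¬idle) must hold at every position from 0 onward. It fails at position 1, so □(idle → ○(req → ¬idle)) is false.
Positions where idle holds: 1, 2, 3, 4, 7.
Check ○(req → ¬idle) at each: 1→fails, 2→fails, 3→ok, 4→ok, 7→fails.
At position 0: ◇□req is false; □(idle → ○(req → ¬idle)) is false; so ◇□req ∨ □(idle → ○(req → ¬idle)) is false.

Does not hold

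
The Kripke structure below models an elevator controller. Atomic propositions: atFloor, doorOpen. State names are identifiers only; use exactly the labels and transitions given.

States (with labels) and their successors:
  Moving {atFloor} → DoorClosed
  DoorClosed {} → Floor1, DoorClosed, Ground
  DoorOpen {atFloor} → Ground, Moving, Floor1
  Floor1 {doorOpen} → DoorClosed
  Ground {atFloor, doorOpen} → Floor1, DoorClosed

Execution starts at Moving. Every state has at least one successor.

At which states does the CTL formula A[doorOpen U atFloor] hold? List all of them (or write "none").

{Moving, DoorOpen, Ground}

States satisfying doorOpen: {Floor1, Ground}.
States satisfying atFloor: {Moving, DoorOpen, Ground}.
States satisfying A[doorOpen U atFloor]: {Moving, DoorOpen, Ground}.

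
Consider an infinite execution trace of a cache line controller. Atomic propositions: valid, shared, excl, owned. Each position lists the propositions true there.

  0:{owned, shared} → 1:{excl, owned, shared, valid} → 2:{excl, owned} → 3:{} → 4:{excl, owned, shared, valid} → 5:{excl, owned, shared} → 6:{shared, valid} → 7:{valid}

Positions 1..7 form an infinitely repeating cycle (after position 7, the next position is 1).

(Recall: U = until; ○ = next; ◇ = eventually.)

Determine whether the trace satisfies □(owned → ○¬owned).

owned → ○¬owned must hold at every position from 0 onward. It fails at position 0, so □(owned → ○¬owned) is false.
Positions where owned holds: 0, 1, 2, 4, 5.
Check ○¬owned at each: 0→fails, 1→fails, 2→ok, 4→fails, 5→ok.

No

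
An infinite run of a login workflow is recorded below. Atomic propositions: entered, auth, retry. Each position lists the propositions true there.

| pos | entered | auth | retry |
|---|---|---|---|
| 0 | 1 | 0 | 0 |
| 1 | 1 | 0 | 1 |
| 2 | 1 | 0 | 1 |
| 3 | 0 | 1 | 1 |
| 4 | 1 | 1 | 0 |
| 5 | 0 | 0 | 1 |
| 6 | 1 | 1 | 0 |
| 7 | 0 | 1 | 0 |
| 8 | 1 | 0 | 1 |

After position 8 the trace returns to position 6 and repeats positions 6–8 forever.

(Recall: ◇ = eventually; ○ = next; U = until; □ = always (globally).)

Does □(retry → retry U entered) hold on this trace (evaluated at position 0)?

retry → retry U entered holds at every position 0..8, and those are all positions ever visited, so □(retry → retry U entered) holds.
Positions where retry holds: 1, 2, 3, 5, 8.
Check retry U entered at each: 1→ok, 2→ok, 3→ok, 5→ok, 8→ok.

Holds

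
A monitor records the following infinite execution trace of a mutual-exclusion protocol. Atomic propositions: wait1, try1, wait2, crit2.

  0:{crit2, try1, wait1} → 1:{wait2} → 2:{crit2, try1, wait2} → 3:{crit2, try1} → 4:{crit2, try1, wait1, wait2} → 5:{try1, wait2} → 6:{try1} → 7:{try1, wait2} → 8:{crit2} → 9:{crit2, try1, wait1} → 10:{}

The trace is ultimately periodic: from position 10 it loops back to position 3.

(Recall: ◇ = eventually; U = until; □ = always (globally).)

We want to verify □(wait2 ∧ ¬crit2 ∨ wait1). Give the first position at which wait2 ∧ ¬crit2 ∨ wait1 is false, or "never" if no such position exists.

Check wait2 ∧ ¬crit2 ∨ wait1 at each position in order: 0 ✓, 1 ✓.
At position 2 the labels are {crit2, try1, wait2}, so wait2 ∧ ¬crit2 ∨ wait1 is false there. This is the first violation.

2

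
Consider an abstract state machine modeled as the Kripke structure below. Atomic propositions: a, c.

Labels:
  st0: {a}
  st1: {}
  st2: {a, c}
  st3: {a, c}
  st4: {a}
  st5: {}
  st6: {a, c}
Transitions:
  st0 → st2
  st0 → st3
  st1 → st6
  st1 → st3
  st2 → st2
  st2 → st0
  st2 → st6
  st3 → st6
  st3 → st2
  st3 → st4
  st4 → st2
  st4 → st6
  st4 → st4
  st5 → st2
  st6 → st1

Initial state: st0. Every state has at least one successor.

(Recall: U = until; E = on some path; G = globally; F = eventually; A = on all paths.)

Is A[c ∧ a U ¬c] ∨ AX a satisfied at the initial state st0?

Yes

States satisfying c ∧ a: {st2, st3, st6}.
States satisfying ¬c: {st0, st1, st4, st5}.
States satisfying A[c ∧ a U ¬c]: {st0, st1, st4, st5, st6}.
States satisfying a: {st0, st2, st3, st4, st6}.
States satisfying AX a: {st0, st1, st2, st3, st4, st5}.
States satisfying A[c ∧ a U ¬c] ∨ AX a: {st0, st1, st2, st3, st4, st5, st6}.
st0 ∈ Sat(A[c ∧ a U ¬c] ∨ AX a).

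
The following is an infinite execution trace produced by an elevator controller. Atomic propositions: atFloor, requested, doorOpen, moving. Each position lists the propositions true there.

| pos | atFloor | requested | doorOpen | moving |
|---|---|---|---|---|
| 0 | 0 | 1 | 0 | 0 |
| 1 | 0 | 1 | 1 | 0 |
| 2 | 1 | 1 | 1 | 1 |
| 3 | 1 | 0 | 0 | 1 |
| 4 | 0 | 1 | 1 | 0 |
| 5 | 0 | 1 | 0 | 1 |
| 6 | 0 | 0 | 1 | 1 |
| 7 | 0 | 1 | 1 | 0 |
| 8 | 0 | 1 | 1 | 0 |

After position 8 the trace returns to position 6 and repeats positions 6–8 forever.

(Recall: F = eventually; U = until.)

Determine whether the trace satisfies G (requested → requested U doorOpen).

requested → requested U doorOpen holds at every position 0..8, and those are all positions ever visited, so G (requested → requested U doorOpen) holds.
Positions where requested holds: 0, 1, 2, 4, 5, 7, 8.
Check requested U doorOpen at each: 0→ok, 1→ok, 2→ok, 4→ok, 5→ok, 7→ok, 8→ok.

Satisfied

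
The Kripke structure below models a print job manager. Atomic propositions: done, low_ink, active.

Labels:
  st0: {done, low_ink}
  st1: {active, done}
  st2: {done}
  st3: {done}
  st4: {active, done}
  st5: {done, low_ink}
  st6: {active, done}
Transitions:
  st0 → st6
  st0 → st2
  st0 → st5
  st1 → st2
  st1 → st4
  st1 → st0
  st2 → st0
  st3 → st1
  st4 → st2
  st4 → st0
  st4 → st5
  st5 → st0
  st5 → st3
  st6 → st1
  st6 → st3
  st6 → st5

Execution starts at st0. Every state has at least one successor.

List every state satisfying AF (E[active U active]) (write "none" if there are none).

{st1, st3, st4, st6}

States satisfying E[active U active]: {st1, st4, st6}.
States satisfying AF (E[active U active]): {st1, st3, st4, st6}.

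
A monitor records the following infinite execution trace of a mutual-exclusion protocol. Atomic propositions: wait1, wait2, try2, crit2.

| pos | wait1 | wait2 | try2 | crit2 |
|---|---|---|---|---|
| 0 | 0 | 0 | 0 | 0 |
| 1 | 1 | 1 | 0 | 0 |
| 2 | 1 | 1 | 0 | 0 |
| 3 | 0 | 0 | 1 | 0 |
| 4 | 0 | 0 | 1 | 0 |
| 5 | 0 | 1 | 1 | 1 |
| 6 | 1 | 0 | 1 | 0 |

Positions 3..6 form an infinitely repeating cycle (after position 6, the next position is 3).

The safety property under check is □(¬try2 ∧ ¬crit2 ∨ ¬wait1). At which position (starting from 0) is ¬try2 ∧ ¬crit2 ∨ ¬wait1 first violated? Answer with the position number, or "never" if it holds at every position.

Check ¬try2 ∧ ¬crit2 ∨ ¬wait1 at each position in order: 0 ✓, 1 ✓, 2 ✓, 3 ✓, 4 ✓, 5 ✓.
At position 6 the labels are {try2, wait1}, so ¬try2 ∧ ¬crit2 ∨ ¬wait1 is false there. This is the first violation.

6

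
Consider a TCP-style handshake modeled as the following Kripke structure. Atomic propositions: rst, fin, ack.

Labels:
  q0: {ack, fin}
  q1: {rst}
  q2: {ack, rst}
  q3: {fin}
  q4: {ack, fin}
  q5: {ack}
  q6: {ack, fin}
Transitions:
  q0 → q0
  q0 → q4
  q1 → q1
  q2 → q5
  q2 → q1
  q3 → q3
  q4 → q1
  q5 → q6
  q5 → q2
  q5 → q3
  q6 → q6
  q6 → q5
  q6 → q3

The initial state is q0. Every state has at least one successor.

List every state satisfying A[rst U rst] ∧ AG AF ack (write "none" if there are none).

States satisfying rst: {q1, q2}.
States satisfying A[rst U rst]: {q1, q2}.
States satisfying AF ack: {q0, q2, q4, q5, q6}.
States satisfying AG AF ack: ∅.
States satisfying A[rst U rst] ∧ AG AF ack: ∅.

none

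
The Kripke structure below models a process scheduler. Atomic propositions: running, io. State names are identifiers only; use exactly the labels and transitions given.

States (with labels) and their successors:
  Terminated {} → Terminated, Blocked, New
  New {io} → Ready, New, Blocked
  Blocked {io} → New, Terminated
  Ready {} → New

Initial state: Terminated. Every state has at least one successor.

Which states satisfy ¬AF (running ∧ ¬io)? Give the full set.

States satisfying running ∧ ¬io: ∅.
States satisfying AF (running ∧ ¬io): ∅.
States satisfying ¬AF (running ∧ ¬io): {Terminated, New, Blocked, Ready}.

{Terminated, New, Blocked, Ready}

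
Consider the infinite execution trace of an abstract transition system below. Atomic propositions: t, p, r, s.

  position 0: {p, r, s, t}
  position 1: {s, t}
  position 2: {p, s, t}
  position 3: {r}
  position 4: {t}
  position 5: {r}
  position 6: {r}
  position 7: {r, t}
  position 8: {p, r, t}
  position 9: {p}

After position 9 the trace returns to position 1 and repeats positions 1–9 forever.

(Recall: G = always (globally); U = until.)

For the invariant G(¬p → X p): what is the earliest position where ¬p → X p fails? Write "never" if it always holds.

3

Check ¬p → X p at each position in order: 0 ✓, 1 ✓, 2 ✓.
At position 3 the labels are {r} and the next position 4 has {t}, so ¬p → X p is false there. This is the first violation.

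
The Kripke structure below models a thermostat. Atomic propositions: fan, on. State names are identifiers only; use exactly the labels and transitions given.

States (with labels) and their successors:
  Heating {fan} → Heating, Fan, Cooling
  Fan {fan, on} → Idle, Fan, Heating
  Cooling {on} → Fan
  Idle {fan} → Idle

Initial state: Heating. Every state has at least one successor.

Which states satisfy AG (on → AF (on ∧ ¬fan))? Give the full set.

{Idle}

States satisfying on → AF (on ∧ ¬fan): {Heating, Cooling, Idle}.
States satisfying AG (on → AF (on ∧ ¬fan)): {Idle}.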